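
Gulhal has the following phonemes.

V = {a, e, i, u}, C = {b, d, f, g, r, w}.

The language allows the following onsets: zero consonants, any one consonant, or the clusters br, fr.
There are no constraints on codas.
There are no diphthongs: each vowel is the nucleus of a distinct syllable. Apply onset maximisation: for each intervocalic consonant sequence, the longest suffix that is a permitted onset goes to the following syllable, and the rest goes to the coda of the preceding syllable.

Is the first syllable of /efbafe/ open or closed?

Vowels present: e, a, e; each is a nucleus, giving 3 syllables.
Between /e/ (V1) and /a/ (V2): /fb/ splits as /f/ + /b/ (/b/ is the longest suffix that is a licit onset).
Between /a/ (V2) and /e/ (V3): /f/ → onset of the next syllable (single consonants are always licit onsets).
So the parse is ef.ba.fe.
Syllable 1 is /ef/ with coda /f/, so it is closed.

closed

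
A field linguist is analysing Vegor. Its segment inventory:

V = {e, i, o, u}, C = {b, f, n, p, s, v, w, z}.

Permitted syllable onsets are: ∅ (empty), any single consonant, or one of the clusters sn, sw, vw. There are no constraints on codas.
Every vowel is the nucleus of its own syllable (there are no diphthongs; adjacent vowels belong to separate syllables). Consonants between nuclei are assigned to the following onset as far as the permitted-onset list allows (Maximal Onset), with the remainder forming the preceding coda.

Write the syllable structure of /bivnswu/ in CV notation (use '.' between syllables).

The vowels are i, u — 2 nuclei, so 2 syllables.
/i…u/ gap (V1→V2): /vnsw/ splits as /vn/ + /sw/ (/sw/ is the longest suffix that is a licit onset).
Result: bivn.swu.
Mapping each syllable to C/V: /bivn/ → CVCC, /swu/ → CCV.

CVCC.CCV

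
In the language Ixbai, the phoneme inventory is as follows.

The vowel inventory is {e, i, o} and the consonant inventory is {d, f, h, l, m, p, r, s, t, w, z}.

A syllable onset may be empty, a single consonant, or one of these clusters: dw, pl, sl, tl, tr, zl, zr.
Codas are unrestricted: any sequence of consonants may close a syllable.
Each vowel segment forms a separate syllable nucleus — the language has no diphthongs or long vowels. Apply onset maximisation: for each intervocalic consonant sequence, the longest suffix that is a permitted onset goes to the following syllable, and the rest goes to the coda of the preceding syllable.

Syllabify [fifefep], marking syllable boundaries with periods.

Nuclei (vowels): i, e, e → 3 syllables.
/i…e/ gap (V1→V2): /f/ → onset of the next syllable (single consonants are always licit onsets).
/e…e/ gap (V2→V3): /f/ → onset of the next syllable (single consonants are always licit onsets).

fi.fe.fep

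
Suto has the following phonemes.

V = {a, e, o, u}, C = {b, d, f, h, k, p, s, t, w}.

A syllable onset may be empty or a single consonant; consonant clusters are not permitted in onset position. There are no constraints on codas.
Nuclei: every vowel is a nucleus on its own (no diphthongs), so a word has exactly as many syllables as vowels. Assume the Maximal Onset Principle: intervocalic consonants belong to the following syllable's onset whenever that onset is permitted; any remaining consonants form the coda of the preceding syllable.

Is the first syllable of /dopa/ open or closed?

The vowels are o, a — 2 nuclei, so 2 syllables.
/o…a/ gap (V1→V2): /p/ → onset of the next syllable (single consonants are always licit onsets).
So the parse is do.pa.
Syllable 1 is /do/; it ends in its nucleus with no coda, so it is open.

open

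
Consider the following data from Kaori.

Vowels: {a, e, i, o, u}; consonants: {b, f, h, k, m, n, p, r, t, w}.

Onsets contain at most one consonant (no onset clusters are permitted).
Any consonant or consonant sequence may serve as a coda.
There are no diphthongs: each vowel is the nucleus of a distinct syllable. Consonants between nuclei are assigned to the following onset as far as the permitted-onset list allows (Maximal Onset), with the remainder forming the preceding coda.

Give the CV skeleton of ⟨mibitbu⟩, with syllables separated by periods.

CV.CVC.CV

Nuclei (vowels): i, i, u → 3 syllables.
Between /i/ (V1) and /i/ (V2): just /b/ — single C goes to the following onset.
Between /i/ (V2) and /u/ (V3): /tb/; trying suffixes from longest down, /b/ is the first permitted one, so coda /t/ | onset /b/.
Result: mi.bit.bu.
Mapping each syllable to C/V: /mi/ → CV, /bit/ → CVC, /bu/ → CV.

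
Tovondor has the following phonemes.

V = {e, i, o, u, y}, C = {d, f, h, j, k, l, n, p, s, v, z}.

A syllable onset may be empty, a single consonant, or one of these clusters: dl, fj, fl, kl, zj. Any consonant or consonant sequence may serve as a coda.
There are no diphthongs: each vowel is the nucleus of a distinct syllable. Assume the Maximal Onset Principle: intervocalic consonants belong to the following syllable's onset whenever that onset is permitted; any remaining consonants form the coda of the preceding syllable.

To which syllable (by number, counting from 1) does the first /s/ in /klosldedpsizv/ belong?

The vowels are o, e, i — 3 nuclei, so 3 syllables.
σ1/σ2 boundary: /sld/ — longest licit onset from the right is /d/, leaving /sl/ as coda.
σ2/σ3 boundary: /dps/ — longest licit onset from the right is /s/, leaving /dp/ as coda.
Putting it together: klosl.dedp.sizv.
The first /s/ is in the coda of syllable 1 (/klosl/).

1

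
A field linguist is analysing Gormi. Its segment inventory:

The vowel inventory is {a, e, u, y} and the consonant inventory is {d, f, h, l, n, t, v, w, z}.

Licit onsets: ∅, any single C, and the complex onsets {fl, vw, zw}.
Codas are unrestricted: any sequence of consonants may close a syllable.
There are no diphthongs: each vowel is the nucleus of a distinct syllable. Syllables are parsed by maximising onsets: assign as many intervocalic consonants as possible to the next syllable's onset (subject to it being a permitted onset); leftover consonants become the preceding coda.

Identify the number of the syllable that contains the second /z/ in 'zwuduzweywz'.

Vowels present: u, u, e, y; each is a nucleus, giving 4 syllables.
/u…u/ gap (V1→V2): /d/ is a single consonant, so it becomes the next onset.
/u…e/ gap (V2→V3): /zw/ — entire cluster is a permitted onset → onset /zw/, coda ∅.
/e…y/ gap (V3→V4): hiatus — the boundary sits between the two vowels.
Result: zwu.du.zwe.ywz.
The second /z/ is in the onset of syllable 3 (/zwe/).

3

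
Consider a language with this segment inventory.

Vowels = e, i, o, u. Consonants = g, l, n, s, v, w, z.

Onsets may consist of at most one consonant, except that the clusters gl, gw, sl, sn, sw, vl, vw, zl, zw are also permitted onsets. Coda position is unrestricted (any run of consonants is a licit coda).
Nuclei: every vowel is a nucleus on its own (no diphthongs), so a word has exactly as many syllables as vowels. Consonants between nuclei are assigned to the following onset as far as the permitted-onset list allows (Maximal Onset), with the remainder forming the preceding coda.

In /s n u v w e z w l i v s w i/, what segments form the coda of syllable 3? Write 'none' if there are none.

v

The vowels are u, e, i, i — 4 nuclei, so 4 syllables.
V1 /u/ – V2 /e/: /vw/ — entire cluster is a permitted onset → onset /vw/, coda ∅.
V2 /e/ – V3 /i/: /zwl/ — longest licit onset from the right is /l/, leaving /zw/ as coda.
V3 /i/ – V4 /i/: /vsw/ splits as /v/ + /sw/ (/sw/ is the longest suffix that is a licit onset).
Result: snu.vwezw.liv.swi.
Syllable 3 is /liv/: onset /l/, nucleus /i/, coda /v/.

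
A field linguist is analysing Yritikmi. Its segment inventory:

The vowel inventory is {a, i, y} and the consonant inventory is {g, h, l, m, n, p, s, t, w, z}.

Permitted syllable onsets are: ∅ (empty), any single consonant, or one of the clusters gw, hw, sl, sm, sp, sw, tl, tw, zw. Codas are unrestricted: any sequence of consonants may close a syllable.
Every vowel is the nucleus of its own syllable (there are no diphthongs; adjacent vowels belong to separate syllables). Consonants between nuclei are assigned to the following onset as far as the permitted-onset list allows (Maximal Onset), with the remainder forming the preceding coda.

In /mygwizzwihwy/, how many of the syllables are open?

3

Vowels present: y, i, i, y; each is a nucleus, giving 4 syllables.
/y…i/ gap (V1→V2): cluster /gw/ — /gw/ is itself a permitted onset, so the whole cluster goes right; preceding coda = ∅.
/i…i/ gap (V2→V3): /zzw/; trying suffixes from longest down, /zw/ is the first permitted one, so coda /z/ | onset /zw/.
/i…y/ gap (V3→V4): cluster /hw/ — /hw/ is itself a permitted onset, so the whole cluster goes right; preceding coda = ∅.
So the parse is my.gwiz.zwi.hwy.
Classifying each syllable: /my/ (open), /gwiz/ (closed), /zwi/ (open), /hwy/ (open).
Open syllables: 3.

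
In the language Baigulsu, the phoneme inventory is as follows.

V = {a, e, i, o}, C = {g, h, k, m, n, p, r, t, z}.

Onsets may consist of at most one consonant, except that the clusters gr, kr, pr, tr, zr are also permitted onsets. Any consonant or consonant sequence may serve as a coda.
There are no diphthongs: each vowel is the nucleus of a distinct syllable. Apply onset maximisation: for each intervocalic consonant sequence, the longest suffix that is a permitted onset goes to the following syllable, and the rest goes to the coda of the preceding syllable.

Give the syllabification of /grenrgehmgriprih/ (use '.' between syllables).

grenr.gehm.gri.prih

Vowels present: e, e, i, i; each is a nucleus, giving 4 syllables.
/e…e/ gap (V1→V2): /nrg/ — longest licit onset from the right is /g/, leaving /nr/ as coda.
/e…i/ gap (V2→V3): /hmgr/ splits as /hm/ + /gr/ (/gr/ is the longest suffix that is a licit onset).
/i…i/ gap (V3→V4): /pr/ is a licit onset in full, so it all attaches to the next syllable.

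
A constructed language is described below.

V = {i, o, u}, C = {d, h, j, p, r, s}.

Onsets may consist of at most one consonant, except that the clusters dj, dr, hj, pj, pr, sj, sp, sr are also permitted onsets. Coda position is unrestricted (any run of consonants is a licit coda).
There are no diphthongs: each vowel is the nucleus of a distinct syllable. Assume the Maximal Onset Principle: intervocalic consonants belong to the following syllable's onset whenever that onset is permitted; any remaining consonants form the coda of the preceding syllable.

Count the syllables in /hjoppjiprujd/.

The vowels are o, i, u — 3 nuclei, so 3 syllables.

3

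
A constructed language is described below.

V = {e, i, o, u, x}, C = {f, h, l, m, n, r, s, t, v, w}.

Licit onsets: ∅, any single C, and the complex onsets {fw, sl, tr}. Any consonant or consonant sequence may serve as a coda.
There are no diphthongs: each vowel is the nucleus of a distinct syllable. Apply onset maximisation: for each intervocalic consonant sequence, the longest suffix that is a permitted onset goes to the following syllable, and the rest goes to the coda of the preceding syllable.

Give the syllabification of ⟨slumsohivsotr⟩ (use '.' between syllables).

slum.so.hiv.sotr

Nuclei (vowels): u, o, i, o → 4 syllables.
/u…o/ gap (V1→V2): /ms/ — longest licit onset from the right is /s/, leaving /m/ as coda.
/o…i/ gap (V2→V3): /h/ is a single consonant, so it becomes the next onset.
/i…o/ gap (V3→V4): /vs/; trying suffixes from longest down, /s/ is the first permitted one, so coda /v/ | onset /s/.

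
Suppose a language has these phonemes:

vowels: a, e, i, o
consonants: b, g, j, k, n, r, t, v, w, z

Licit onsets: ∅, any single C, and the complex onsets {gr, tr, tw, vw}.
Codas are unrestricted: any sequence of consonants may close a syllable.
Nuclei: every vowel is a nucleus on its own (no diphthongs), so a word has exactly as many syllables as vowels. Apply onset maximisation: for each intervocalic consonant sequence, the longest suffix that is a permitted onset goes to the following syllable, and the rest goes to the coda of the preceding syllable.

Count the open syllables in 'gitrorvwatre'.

Nuclei (vowels): i, o, a, e → 4 syllables.
/i…o/ gap (V1→V2): /tr/ — entire cluster is a permitted onset → onset /tr/, coda ∅.
/o…a/ gap (V2→V3): cluster /rvw/ — the longest permitted-onset suffix is /vw/; onset = /vw/, preceding coda = /r/.
/a…e/ gap (V3→V4): /tr/ is a licit onset in full, so it all attaches to the next syllable.
Putting it together: gi.tror.vwa.tre.
Classifying each syllable: /gi/ (open), /tror/ (closed), /vwa/ (open), /tre/ (open).
Open syllables: 3.

3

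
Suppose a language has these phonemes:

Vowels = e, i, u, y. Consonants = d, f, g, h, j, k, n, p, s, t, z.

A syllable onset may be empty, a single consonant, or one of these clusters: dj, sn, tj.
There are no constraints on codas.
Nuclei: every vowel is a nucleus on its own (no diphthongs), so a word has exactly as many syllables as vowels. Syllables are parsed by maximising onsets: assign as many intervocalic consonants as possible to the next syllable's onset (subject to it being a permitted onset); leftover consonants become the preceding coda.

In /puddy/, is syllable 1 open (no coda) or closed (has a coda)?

Nuclei (vowels): u, y → 2 syllables.
σ1/σ2 boundary: cluster /dd/ — the longest permitted-onset suffix is /d/; onset = /d/, preceding coda = /d/.
Result: pud.dy.
Syllable 1 is /pud/ with coda /d/, so it is closed.

closed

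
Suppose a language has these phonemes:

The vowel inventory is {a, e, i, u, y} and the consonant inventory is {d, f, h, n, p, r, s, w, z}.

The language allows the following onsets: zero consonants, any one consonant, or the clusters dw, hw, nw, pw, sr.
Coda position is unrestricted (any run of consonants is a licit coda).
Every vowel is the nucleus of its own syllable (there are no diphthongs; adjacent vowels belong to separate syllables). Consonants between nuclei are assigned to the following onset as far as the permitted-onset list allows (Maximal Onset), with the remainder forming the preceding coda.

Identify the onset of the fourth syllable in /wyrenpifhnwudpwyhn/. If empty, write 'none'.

Nuclei (vowels): y, e, i, u, y → 5 syllables.
Between /y/ (V1) and /e/ (V2): /r/ is a single consonant, so it becomes the next onset.
Between /e/ (V2) and /i/ (V3): /np/ — longest licit onset from the right is /p/, leaving /n/ as coda.
Between /i/ (V3) and /u/ (V4): cluster /fhnw/ — the longest permitted-onset suffix is /nw/; onset = /nw/, preceding coda = /fh/.
Between /u/ (V4) and /y/ (V5): /dpw/ splits as /d/ + /pw/ (/pw/ is the longest suffix that is a licit onset).
Syllabification: wy.ren.pifh.nwud.pwyhn.
Syllable 4 is /nwud/: onset /nw/, nucleus /u/, coda /d/.

nw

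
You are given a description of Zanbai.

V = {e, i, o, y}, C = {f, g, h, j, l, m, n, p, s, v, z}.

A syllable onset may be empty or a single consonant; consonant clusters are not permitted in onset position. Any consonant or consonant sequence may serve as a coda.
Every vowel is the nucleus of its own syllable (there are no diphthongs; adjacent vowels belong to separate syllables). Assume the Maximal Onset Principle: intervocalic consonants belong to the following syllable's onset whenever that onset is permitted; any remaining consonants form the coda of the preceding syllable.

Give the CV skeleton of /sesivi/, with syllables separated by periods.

CV.CV.CV

Vowels present: e, i, i; each is a nucleus, giving 3 syllables.
/e…i/ gap (V1→V2): /s/ is a single consonant, so it becomes the next onset.
/i…i/ gap (V2→V3): just /v/ — single C goes to the following onset.
Result: se.si.vi.
Mapping each syllable to C/V: /se/ → CV, /si/ → CV, /vi/ → CV.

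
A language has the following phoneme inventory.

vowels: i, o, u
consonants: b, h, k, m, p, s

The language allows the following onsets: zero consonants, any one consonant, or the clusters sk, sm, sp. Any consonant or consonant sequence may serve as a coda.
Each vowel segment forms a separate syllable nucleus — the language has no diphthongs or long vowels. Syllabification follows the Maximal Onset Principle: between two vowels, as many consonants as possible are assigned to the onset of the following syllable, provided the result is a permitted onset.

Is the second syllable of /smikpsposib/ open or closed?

Vowels present: i, o, i; each is a nucleus, giving 3 syllables.
/i…o/ gap (V1→V2): cluster /kpsp/ — the longest permitted-onset suffix is /sp/; onset = /sp/, preceding coda = /kp/.
/o…i/ gap (V2→V3): /s/ is a single consonant, so it becomes the next onset.
Result: smikp.spo.sib.
Syllable 2 is /spo/; it ends in its nucleus with no coda, so it is open.

open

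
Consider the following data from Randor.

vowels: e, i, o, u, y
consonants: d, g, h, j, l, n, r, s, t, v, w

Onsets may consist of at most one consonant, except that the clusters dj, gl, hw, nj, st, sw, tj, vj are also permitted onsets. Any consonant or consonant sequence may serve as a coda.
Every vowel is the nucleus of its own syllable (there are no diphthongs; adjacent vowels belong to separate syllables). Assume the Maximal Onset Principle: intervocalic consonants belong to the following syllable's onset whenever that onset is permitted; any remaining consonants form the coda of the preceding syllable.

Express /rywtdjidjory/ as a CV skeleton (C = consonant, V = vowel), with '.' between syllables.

Nuclei (vowels): y, i, o, y → 4 syllables.
Between /y/ (V1) and /i/ (V2): cluster /wtdj/ — the longest permitted-onset suffix is /dj/; onset = /dj/, preceding coda = /wt/.
Between /i/ (V2) and /o/ (V3): cluster /dj/ — /dj/ is itself a permitted onset, so the whole cluster goes right; preceding coda = ∅.
Between /o/ (V3) and /y/ (V4): /r/ → onset of the next syllable (single consonants are always licit onsets).
Putting it together: rywt.dji.djo.ry.
Mapping each syllable to C/V: /rywt/ → CVCC, /dji/ → CCV, /djo/ → CCV, /ry/ → CV.

CVCC.CCV.CCV.CV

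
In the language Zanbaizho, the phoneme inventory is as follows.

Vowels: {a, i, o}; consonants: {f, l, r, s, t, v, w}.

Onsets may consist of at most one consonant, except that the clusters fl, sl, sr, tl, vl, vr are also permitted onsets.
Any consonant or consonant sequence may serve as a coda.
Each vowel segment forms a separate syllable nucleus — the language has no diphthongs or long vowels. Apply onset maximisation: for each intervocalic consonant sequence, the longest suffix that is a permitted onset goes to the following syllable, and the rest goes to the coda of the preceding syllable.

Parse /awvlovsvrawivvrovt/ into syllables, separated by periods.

aw.vlovs.vra.wiv.vrovt

The vowels are a, o, a, i, o — 5 nuclei, so 5 syllables.
V1 /a/ – V2 /o/: /wvl/; trying suffixes from longest down, /vl/ is the first permitted one, so coda /w/ | onset /vl/.
V2 /o/ – V3 /a/: /vsvr/ — longest licit onset from the right is /vr/, leaving /vs/ as coda.
V3 /a/ – V4 /i/: just /w/ — single C goes to the following onset.
V4 /i/ – V5 /o/: /vvr/ splits as /v/ + /vr/ (/vr/ is the longest suffix that is a licit onset).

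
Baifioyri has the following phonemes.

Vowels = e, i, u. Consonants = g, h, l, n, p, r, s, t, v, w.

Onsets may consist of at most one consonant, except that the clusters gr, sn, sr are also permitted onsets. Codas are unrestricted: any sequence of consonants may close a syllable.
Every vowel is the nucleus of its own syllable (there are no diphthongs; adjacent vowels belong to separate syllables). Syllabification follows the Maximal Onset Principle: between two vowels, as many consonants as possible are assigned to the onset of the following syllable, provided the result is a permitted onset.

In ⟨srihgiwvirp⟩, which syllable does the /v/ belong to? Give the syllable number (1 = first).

Nuclei (vowels): i, i, i → 3 syllables.
Between /i/ (V1) and /i/ (V2): /hg/ — longest licit onset from the right is /g/, leaving /h/ as coda.
Between /i/ (V2) and /i/ (V3): /wv/ splits as /w/ + /v/ (/v/ is the longest suffix that is a licit onset).
Syllabification: srih.giw.virp.
The /v/ is in the onset of syllable 3 (/virp/).

3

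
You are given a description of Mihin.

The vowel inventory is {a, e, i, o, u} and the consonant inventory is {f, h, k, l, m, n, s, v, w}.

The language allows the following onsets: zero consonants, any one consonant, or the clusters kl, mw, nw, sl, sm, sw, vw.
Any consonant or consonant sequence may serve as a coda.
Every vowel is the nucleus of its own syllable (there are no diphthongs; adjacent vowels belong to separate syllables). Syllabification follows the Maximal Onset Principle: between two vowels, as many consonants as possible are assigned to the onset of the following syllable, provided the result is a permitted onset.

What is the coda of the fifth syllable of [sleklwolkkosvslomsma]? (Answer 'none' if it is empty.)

none

The vowels are e, o, o, o, a — 5 nuclei, so 5 syllables.
/e…o/ gap (V1→V2): cluster /klw/ — the longest permitted-onset suffix is /w/; onset = /w/, preceding coda = /kl/.
/o…o/ gap (V2→V3): cluster /lkk/ — the longest permitted-onset suffix is /k/; onset = /k/, preceding coda = /lk/.
/o…o/ gap (V3→V4): cluster /svsl/ — the longest permitted-onset suffix is /sl/; onset = /sl/, preceding coda = /sv/.
/o…a/ gap (V4→V5): cluster /msm/ — the longest permitted-onset suffix is /sm/; onset = /sm/, preceding coda = /m/.
Putting it together: slekl.wolk.kosv.slom.sma.
Syllable 5 is /sma/: onset /sm/, nucleus /a/, coda ∅.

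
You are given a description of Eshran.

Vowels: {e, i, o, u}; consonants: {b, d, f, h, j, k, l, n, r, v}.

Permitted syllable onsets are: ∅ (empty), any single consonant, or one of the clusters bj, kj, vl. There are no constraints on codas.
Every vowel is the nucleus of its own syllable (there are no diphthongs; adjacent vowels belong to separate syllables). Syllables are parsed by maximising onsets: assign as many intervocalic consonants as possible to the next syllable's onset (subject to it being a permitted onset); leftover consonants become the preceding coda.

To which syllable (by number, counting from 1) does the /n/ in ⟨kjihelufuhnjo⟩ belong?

4

The vowels are i, e, u, u, o — 5 nuclei, so 5 syllables.
V1 /i/ – V2 /e/: /h/ is a single consonant, so it becomes the next onset.
V2 /e/ – V3 /u/: /l/ is a single consonant, so it becomes the next onset.
V3 /u/ – V4 /u/: /f/ is a single consonant, so it becomes the next onset.
V4 /u/ – V5 /o/: /hnj/ — longest licit onset from the right is /j/, leaving /hn/ as coda.
So the parse is kji.he.lu.fuhn.jo.
The /n/ is in the coda of syllable 4 (/fuhn/).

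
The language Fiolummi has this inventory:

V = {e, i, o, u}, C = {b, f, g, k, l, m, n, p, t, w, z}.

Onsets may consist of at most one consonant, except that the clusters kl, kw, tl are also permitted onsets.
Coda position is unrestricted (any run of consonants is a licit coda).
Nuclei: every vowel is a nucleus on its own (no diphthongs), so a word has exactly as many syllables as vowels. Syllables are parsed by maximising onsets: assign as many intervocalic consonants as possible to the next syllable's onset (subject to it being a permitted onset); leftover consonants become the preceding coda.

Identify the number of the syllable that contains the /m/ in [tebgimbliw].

Vowels present: e, i, i; each is a nucleus, giving 3 syllables.
/e…i/ gap (V1→V2): /bg/ — longest licit onset from the right is /g/, leaving /b/ as coda.
/i…i/ gap (V2→V3): cluster /mbl/ — the longest permitted-onset suffix is /l/; onset = /l/, preceding coda = /mb/.
So the parse is teb.gimb.liw.
The /m/ is in the coda of syllable 2 (/gimb/).

2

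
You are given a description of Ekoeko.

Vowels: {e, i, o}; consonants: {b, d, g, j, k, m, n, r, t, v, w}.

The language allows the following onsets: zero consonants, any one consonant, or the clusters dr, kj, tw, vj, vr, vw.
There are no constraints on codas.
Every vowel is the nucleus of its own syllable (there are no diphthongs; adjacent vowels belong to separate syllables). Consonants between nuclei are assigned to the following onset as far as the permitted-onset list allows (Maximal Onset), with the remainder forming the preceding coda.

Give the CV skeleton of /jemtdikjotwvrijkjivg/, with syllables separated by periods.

CVCC.CV.CCVCC.CCVC.CCVCC

Vowels present: e, i, o, i, i; each is a nucleus, giving 5 syllables.
Between /e/ (V1) and /i/ (V2): /mtd/; trying suffixes from longest down, /d/ is the first permitted one, so coda /mt/ | onset /d/.
Between /i/ (V2) and /o/ (V3): /kj/ — entire cluster is a permitted onset → onset /kj/, coda ∅.
Between /o/ (V3) and /i/ (V4): /twvr/ — longest licit onset from the right is /vr/, leaving /tw/ as coda.
Between /i/ (V4) and /i/ (V5): /jkj/; trying suffixes from longest down, /kj/ is the first permitted one, so coda /j/ | onset /kj/.
So the parse is jemt.di.kjotw.vrij.kjivg.
Mapping each syllable to C/V: /jemt/ → CVCC, /di/ → CV, /kjotw/ → CCVCC, /vrij/ → CCVC, /kjivg/ → CCVCC.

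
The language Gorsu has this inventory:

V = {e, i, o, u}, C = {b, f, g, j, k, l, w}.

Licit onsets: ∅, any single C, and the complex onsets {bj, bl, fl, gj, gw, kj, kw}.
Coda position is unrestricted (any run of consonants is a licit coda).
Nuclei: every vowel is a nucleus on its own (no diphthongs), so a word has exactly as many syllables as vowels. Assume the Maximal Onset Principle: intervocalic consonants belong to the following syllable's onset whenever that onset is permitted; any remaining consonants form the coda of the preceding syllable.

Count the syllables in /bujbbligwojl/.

3

Vowels present: u, i, o; each is a nucleus, giving 3 syllables.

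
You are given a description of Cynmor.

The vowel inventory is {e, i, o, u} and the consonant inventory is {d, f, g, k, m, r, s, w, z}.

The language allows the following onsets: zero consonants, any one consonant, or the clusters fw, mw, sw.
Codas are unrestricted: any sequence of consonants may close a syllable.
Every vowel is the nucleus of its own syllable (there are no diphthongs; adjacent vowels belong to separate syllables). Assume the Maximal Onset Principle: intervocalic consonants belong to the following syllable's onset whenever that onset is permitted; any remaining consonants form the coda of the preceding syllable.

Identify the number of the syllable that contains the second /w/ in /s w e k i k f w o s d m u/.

Vowels present: e, i, o, u; each is a nucleus, giving 4 syllables.
Between /e/ (V1) and /i/ (V2): /k/ is a single consonant, so it becomes the next onset.
Between /i/ (V2) and /o/ (V3): cluster /kfw/ — the longest permitted-onset suffix is /fw/; onset = /fw/, preceding coda = /k/.
Between /o/ (V3) and /u/ (V4): /sdm/; trying suffixes from longest down, /m/ is the first permitted one, so coda /sd/ | onset /m/.
Putting it together: swe.kik.fwosd.mu.
The second /w/ is in the onset of syllable 3 (/fwosd/).

3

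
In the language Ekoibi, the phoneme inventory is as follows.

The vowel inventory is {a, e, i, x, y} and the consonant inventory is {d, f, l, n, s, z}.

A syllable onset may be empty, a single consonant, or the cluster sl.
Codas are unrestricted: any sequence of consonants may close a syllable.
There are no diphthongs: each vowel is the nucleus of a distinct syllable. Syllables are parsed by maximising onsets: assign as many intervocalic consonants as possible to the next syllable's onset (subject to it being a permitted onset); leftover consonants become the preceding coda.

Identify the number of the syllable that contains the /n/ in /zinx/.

The vowels are i, x — 2 nuclei, so 2 syllables.
V1 /i/ – V2 /x/: /n/ → onset of the next syllable (single consonants are always licit onsets).
Putting it together: zi.nx.
The /n/ is in the onset of syllable 2 (/nx/).

2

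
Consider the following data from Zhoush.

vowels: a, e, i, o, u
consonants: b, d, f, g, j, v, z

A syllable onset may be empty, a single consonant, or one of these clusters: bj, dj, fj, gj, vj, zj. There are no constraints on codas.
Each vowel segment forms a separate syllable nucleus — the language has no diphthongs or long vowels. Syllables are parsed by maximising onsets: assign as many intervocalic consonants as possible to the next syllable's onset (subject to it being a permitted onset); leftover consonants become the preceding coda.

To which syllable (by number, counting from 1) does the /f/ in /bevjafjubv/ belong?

Nuclei (vowels): e, a, u → 3 syllables.
Between /e/ (V1) and /a/ (V2): /vj/ is a licit onset in full, so it all attaches to the next syllable.
Between /a/ (V2) and /u/ (V3): cluster /fj/ — /fj/ is itself a permitted onset, so the whole cluster goes right; preceding coda = ∅.
Result: be.vja.fjubv.
The /f/ is in the onset of syllable 3 (/fjubv/).

3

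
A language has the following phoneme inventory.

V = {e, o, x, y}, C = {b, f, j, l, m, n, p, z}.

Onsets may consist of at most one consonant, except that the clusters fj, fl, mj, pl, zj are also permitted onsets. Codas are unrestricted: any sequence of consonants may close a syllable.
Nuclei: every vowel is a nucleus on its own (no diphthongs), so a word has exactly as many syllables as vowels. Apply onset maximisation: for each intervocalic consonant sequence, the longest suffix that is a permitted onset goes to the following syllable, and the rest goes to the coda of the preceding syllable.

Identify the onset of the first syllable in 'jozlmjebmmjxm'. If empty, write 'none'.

j

Nuclei (vowels): o, e, x → 3 syllables.
Between /o/ (V1) and /e/ (V2): cluster /zlmj/ — the longest permitted-onset suffix is /mj/; onset = /mj/, preceding coda = /zl/.
Between /e/ (V2) and /x/ (V3): cluster /bmmj/ — the longest permitted-onset suffix is /mj/; onset = /mj/, preceding coda = /bm/.
Syllabification: jozl.mjebm.mjxm.
Syllable 1 is /jozl/: onset /j/, nucleus /o/, coda /zl/.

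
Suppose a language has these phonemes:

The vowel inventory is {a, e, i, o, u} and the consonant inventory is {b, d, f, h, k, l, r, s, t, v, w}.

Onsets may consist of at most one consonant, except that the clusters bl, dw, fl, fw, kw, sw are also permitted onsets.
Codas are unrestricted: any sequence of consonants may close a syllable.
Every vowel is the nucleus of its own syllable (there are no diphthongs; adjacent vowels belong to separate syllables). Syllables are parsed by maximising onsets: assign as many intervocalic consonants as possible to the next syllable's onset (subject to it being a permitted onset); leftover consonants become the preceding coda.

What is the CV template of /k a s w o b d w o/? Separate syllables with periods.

CV.CCVC.CCV

Vowels present: a, o, o; each is a nucleus, giving 3 syllables.
/a…o/ gap (V1→V2): /sw/ is a licit onset in full, so it all attaches to the next syllable.
/o…o/ gap (V2→V3): /bdw/ — longest licit onset from the right is /dw/, leaving /b/ as coda.
Putting it together: ka.swob.dwo.
Mapping each syllable to C/V: /ka/ → CV, /swob/ → CCVC, /dwo/ → CCV.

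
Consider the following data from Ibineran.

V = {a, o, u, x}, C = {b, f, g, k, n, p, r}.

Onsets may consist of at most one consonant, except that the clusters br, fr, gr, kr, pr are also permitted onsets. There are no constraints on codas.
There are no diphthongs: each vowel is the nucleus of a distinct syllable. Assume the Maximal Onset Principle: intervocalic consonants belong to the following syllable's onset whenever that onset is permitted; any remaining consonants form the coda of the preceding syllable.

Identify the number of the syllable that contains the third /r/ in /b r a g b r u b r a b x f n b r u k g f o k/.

The vowels are a, u, a, x, u, o — 6 nuclei, so 6 syllables.
Between /a/ (V1) and /u/ (V2): /gbr/ — longest licit onset from the right is /br/, leaving /g/ as coda.
Between /u/ (V2) and /a/ (V3): cluster /br/ — /br/ is itself a permitted onset, so the whole cluster goes right; preceding coda = ∅.
Between /a/ (V3) and /x/ (V4): just /b/ — single C goes to the following onset.
Between /x/ (V4) and /u/ (V5): /fnbr/; trying suffixes from longest down, /br/ is the first permitted one, so coda /fn/ | onset /br/.
Between /u/ (V5) and /o/ (V6): /kgf/ — longest licit onset from the right is /f/, leaving /kg/ as coda.
Result: brag.bru.bra.bxfn.brukg.fok.
The third /r/ is in the onset of syllable 3 (/bra/).

3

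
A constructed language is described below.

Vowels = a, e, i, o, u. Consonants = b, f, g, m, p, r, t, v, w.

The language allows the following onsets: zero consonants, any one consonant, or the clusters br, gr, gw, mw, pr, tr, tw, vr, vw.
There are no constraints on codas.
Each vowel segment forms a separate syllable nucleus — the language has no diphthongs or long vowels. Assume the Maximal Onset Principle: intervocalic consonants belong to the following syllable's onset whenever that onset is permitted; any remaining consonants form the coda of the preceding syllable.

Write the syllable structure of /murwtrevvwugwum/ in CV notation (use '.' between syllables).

The vowels are u, e, u, u — 4 nuclei, so 4 syllables.
Between /u/ (V1) and /e/ (V2): /rwtr/; trying suffixes from longest down, /tr/ is the first permitted one, so coda /rw/ | onset /tr/.
Between /e/ (V2) and /u/ (V3): /vvw/ splits as /v/ + /vw/ (/vw/ is the longest suffix that is a licit onset).
Between /u/ (V3) and /u/ (V4): /gw/ is a licit onset in full, so it all attaches to the next syllable.
Syllabification: murw.trev.vwu.gwum.
Mapping each syllable to C/V: /murw/ → CVCC, /trev/ → CCVC, /vwu/ → CCV, /gwum/ → CCVC.

CVCC.CCVC.CCV.CCVC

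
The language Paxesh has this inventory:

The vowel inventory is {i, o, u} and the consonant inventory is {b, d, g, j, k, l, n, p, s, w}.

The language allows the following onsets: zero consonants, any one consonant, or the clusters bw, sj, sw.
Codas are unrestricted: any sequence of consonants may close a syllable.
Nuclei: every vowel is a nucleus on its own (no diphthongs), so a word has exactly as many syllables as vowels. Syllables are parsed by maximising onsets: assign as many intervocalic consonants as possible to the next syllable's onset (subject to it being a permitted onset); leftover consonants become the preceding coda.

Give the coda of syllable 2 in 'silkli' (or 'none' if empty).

Nuclei (vowels): i, i → 2 syllables.
σ1/σ2 boundary: /lkl/ — longest licit onset from the right is /l/, leaving /lk/ as coda.
Result: silk.li.
Syllable 2 is /li/: onset /l/, nucleus /i/, coda ∅.

none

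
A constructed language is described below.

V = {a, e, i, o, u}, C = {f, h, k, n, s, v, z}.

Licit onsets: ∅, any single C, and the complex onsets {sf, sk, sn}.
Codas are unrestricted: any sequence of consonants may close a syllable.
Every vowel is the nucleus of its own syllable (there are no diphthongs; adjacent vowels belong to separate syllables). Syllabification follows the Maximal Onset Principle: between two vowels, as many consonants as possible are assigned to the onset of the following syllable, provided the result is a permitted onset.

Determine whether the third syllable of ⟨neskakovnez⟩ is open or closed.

Nuclei (vowels): e, a, o, e → 4 syllables.
σ1/σ2 boundary: cluster /sk/ — /sk/ is itself a permitted onset, so the whole cluster goes right; preceding coda = ∅.
σ2/σ3 boundary: /k/ is a single consonant, so it becomes the next onset.
σ3/σ4 boundary: /vn/; trying suffixes from longest down, /n/ is the first permitted one, so coda /v/ | onset /n/.
Syllabification: ne.ska.kov.nez.
Syllable 3 is /kov/ with coda /v/, so it is closed.

closed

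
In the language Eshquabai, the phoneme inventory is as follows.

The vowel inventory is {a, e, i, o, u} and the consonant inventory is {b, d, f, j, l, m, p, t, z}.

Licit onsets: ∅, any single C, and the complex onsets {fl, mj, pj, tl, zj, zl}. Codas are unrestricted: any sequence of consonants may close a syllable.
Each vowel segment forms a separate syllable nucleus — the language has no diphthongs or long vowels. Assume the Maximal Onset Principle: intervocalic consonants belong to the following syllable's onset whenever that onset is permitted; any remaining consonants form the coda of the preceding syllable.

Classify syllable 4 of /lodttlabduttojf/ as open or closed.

closed

Nuclei (vowels): o, a, u, o → 4 syllables.
σ1/σ2 boundary: /dttl/; trying suffixes from longest down, /tl/ is the first permitted one, so coda /dt/ | onset /tl/.
σ2/σ3 boundary: /bd/ splits as /b/ + /d/ (/d/ is the longest suffix that is a licit onset).
σ3/σ4 boundary: cluster /tt/ — the longest permitted-onset suffix is /t/; onset = /t/, preceding coda = /t/.
Result: lodt.tlab.dut.tojf.
Syllable 4 is /tojf/ with coda /jf/, so it is closed.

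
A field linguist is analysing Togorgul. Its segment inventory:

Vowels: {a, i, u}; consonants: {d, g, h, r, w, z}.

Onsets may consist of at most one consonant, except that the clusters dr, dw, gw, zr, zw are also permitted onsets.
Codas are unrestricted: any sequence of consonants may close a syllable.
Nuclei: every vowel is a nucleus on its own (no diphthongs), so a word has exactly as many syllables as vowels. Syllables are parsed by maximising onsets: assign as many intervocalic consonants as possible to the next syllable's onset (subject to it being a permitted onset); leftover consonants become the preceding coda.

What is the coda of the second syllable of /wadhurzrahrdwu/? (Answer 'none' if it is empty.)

r

Vowels present: a, u, a, u; each is a nucleus, giving 4 syllables.
Between /a/ (V1) and /u/ (V2): cluster /dh/ — the longest permitted-onset suffix is /h/; onset = /h/, preceding coda = /d/.
Between /u/ (V2) and /a/ (V3): /rzr/ — longest licit onset from the right is /zr/, leaving /r/ as coda.
Between /a/ (V3) and /u/ (V4): cluster /hrdw/ — the longest permitted-onset suffix is /dw/; onset = /dw/, preceding coda = /hr/.
So the parse is wad.hur.zrahr.dwu.
Syllable 2 is /hur/: onset /h/, nucleus /u/, coda /r/.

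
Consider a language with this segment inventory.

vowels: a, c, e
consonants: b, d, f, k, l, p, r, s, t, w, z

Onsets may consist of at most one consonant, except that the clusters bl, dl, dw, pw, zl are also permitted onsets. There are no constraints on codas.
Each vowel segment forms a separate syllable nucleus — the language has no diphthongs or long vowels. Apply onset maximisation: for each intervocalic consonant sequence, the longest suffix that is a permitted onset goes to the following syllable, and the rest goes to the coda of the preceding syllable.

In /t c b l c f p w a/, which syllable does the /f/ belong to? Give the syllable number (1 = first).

Vowels present: c, c, a; each is a nucleus, giving 3 syllables.
σ1/σ2 boundary: cluster /bl/ — /bl/ is itself a permitted onset, so the whole cluster goes right; preceding coda = ∅.
σ2/σ3 boundary: cluster /fpw/ — the longest permitted-onset suffix is /pw/; onset = /pw/, preceding coda = /f/.
Result: tc.blcf.pwa.
The /f/ is in the coda of syllable 2 (/blcf/).

2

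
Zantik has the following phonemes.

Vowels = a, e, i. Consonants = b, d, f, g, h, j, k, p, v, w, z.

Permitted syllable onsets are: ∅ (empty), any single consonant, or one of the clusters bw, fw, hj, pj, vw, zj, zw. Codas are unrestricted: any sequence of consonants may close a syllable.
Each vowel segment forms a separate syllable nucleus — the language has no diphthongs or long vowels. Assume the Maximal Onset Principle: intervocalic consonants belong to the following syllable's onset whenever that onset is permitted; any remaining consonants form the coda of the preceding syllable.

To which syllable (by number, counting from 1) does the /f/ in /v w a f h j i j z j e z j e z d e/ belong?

1

The vowels are a, i, e, e, e — 5 nuclei, so 5 syllables.
Between /a/ (V1) and /i/ (V2): cluster /fhj/ — the longest permitted-onset suffix is /hj/; onset = /hj/, preceding coda = /f/.
Between /i/ (V2) and /e/ (V3): /jzj/; trying suffixes from longest down, /zj/ is the first permitted one, so coda /j/ | onset /zj/.
Between /e/ (V3) and /e/ (V4): /zj/ — entire cluster is a permitted onset → onset /zj/, coda ∅.
Between /e/ (V4) and /e/ (V5): /zd/ splits as /z/ + /d/ (/d/ is the longest suffix that is a licit onset).
Syllabification: vwaf.hjij.zje.zjez.de.
The /f/ is in the coda of syllable 1 (/vwaf/).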